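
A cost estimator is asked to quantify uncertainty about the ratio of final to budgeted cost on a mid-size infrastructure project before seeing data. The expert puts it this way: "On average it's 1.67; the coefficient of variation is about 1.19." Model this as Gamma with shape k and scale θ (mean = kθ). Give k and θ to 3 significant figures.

k ≈ 0.706, θ ≈ 2.36

For Gamma(k, scale θ): mean = kθ, variance = kθ², so CV = 1/√k.
CV = 1.19, hence k = 1/CV² = 0.706.
Then θ = mean/k = 1.67/0.706 = 2.36.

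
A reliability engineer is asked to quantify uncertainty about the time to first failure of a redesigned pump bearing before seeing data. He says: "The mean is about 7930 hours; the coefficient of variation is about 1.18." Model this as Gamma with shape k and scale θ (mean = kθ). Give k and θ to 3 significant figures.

k ≈ 0.718, θ ≈ 11000

For Gamma(k, scale θ): mean = kθ, variance = kθ², so CV = 1/√k.
CV = 1.18, hence k = 1/CV² = 0.718.
Then θ = mean/k = 7930/0.718 = 11000.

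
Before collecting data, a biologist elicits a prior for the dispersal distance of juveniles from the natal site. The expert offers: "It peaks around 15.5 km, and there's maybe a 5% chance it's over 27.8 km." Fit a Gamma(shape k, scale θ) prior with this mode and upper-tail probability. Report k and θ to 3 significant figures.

Gamma(k,θ) with k>1 has mode (k−1)θ, so θ = 15.5/(k−1).
Need P(X < 27.8) = 0.95 with θ tied to k this way. Start at k = 2, θ = 15.5: P(X<27.8) ≈ 0.535.
Too low — raise k to concentrate. Iterating converges to k ≈ 9.17.
Then θ = 15.5/(9.17−1) ≈ 1.9.

k ≈ 9.17, θ ≈ 1.9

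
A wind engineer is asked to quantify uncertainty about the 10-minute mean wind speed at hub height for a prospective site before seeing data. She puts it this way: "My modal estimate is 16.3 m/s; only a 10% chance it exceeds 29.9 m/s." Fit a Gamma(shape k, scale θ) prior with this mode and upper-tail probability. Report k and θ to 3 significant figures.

k ≈ 6.18, θ ≈ 3.15

Gamma(k,θ) with k>1 has mode (k−1)θ, so θ = 16.3/(k−1).
Need P(X < 29.9) = 0.9 with θ tied to k this way. Start at k = 2, θ = 16.3: P(X<29.9) ≈ 0.547.
Too low — raise k to concentrate. Iterating converges to k ≈ 6.18.
Then θ = 16.3/(6.18−1) ≈ 3.15.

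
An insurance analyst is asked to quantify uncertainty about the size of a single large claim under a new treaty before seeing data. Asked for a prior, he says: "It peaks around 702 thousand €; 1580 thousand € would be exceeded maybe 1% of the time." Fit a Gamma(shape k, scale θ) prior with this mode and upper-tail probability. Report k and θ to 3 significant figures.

k ≈ 8.29, θ ≈ 96.3

Gamma(k,θ) with k>1 has mode (k−1)θ, so θ = 702/(k−1).
Need P(X < 1580) = 0.99 with θ tied to k this way. Start at k = 2, θ = 702: P(X<1580) ≈ 0.658.
Too low — raise k to concentrate. Iterating converges to k ≈ 8.29.
Then θ = 702/(8.29−1) ≈ 96.3.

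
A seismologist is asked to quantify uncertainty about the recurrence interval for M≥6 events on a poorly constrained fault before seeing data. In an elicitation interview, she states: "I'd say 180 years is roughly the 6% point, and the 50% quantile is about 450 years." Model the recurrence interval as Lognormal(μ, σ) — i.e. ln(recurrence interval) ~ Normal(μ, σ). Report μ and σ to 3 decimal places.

If T ~ Lognormal(μ,σ) then ln T ~ Normal(μ,σ), so the p-quantile of ln T is μ + z_p·σ.
ln(180) = 5.193 and ln(450) = 6.109; z_{0.06} = -1.555, z_{0.5} = 0.
σ = (6.109 − 5.193)/(0 − (-1.555)) = 0.589.
μ = 5.193 − (-1.555)·0.589 = 6.109.

μ ≈ 6.109, σ ≈ 0.589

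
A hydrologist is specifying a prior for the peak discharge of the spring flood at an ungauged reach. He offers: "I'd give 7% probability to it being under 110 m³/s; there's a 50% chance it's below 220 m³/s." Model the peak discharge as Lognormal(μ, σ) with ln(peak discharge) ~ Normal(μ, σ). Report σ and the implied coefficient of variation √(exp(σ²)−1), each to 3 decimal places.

σ ≈ 0.470, CV ≈ 0.497

If T ~ Lognormal(μ,σ) then ln T ~ Normal(μ,σ), so the p-quantile of ln T is μ + z_p·σ.
ln(110) = 4.7 and ln(220) = 5.394; z_{0.07} = -1.476, z_{0.5} = 0.
σ = (5.394 − 4.7)/(0 − (-1.476)) = 0.470.
μ = 4.7 − (-1.476)·0.470 = 5.394.
CV = √(exp(σ²)−1) = √(exp(0.2206)−1) = 0.497.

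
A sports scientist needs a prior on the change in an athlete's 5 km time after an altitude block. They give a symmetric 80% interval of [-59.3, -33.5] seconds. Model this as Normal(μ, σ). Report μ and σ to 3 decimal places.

A symmetric 80% interval runs μ ± z·σ with z = 1.282.
Half-width = 12.9, so σ = 12.9/1.282 = 10.066.
μ is the interval midpoint, -46.400.

μ = -46.400, σ = 10.066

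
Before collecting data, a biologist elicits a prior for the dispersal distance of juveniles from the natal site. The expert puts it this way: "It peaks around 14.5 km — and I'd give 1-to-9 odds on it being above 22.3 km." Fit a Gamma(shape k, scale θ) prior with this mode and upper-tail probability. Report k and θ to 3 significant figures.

k ≈ 11.1, θ ≈ 1.44

Gamma(k,θ) with k>1 has mode (k−1)θ, so θ = 14.5/(k−1).
Need P(X < 22.3) = 0.9 with θ tied to k this way. Start at k = 2, θ = 14.5: P(X<22.3) ≈ 0.455.
Too low — raise k to concentrate. Iterating converges to k ≈ 11.1.
Then θ = 14.5/(11.1−1) ≈ 1.44.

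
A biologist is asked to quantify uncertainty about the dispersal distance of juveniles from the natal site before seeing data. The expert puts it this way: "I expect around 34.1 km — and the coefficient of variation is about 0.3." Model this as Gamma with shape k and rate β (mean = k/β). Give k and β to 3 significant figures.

For Gamma(k, rate β): mean = k/β, variance = k/β², so CV = 1/√k.
CV = 0.3, hence k = 1/CV² = 11.1.
Then β = k/mean = 11.1/34.1 = 0.326.

k ≈ 11.1, β ≈ 0.326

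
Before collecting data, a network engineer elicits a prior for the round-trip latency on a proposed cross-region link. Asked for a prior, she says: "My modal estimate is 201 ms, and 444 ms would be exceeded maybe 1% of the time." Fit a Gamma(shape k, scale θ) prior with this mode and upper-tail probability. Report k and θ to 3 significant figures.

k ≈ 8.67, θ ≈ 26.2

Gamma(k,θ) with k>1 has mode (k−1)θ, so θ = 201/(k−1).
Need P(X < 444) = 0.99 with θ tied to k this way. Start at k = 2, θ = 201: P(X<444) ≈ 0.648.
Too low — raise k to concentrate. Iterating converges to k ≈ 8.67.
Then θ = 201/(8.67−1) ≈ 26.2.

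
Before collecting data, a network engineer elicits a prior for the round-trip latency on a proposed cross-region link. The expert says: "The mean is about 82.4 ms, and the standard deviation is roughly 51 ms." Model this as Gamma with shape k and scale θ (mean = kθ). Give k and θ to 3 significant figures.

k ≈ 2.61, θ ≈ 31.6

For Gamma(k, scale θ): mean = kθ, variance = kθ², so CV = 1/√k.
CV = SD/mean = 51/82.4 = 0.6189, hence k = 1/CV² = 2.61.
Then θ = mean/k = 82.4/2.61 = 31.6.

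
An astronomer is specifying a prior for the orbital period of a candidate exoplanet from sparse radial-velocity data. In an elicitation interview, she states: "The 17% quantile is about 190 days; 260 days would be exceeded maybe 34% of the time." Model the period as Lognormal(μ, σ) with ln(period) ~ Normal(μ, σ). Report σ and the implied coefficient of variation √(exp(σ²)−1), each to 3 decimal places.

σ ≈ 0.230, CV ≈ 0.233

If T ~ Lognormal(μ,σ) then ln T ~ Normal(μ,σ), so the p-quantile of ln T is μ + z_p·σ.
ln(190) = 5.247 and ln(260) = 5.561; z_{0.17} = -0.9542, z_{0.66} = 0.4125.
σ = (5.561 − 5.247)/(0.4125 − (-0.9542)) = 0.230.
μ = 5.247 − (-0.9542)·0.230 = 5.466.
CV = √(exp(σ²)−1) = √(exp(0.0527)−1) = 0.233.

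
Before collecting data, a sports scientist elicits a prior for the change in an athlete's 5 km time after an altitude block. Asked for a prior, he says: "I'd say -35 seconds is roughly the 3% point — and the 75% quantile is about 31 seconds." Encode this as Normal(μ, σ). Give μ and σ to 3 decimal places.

μ = 13.579, σ = 25.829

For Normal(μ,σ), the p-quantile is μ + z_p·σ. Here z_{0.03} = -1.881, z_{0.75} = 0.6745.
So -35 = μ − 1.881σ and 31 = μ + 0.6745σ.
Subtracting: σ = (31 − -35)/(0.6745 − (-1.881)) = 25.829.
Then μ = -35 − (-1.881)·25.829 = 13.579.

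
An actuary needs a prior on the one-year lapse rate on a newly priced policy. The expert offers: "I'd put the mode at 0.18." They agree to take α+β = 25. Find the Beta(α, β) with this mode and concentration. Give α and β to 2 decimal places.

α = 5.14, β = 19.86

For α,β > 1 the Beta mode is (α−1)/(α+β−2). With α+β = 25, the mode is (α−1)/23.
Set (α−1)/23 = 0.18 → α = 1 + 0.18·23 = 5.14.
β = 25 − α = 19.86.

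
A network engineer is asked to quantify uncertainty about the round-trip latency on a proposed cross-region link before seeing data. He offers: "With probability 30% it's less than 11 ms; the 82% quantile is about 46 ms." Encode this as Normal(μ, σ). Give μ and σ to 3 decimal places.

μ = 23.748, σ = 24.310

The p-quantile of Normal(μ,σ) is μ + z_p·σ, with z_{0.3} = -0.5244 and z_{0.82} = 0.9154.
Eliminate σ: μ = (z₂·x₁ − z₁·x₂)/(z₂ − z₁) = (0.9154·11 − (-0.5244)·46)/1.44 = 23.748.
Then σ = (x₂ − x₁)/(z₂ − z₁) = (46 − 11)/1.44 = 24.310.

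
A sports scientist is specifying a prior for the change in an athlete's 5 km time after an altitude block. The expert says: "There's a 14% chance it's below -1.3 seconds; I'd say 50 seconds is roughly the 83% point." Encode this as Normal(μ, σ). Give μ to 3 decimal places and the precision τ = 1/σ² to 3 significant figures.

μ = 25.941, τ = 0.00157

The p-quantile of Normal(μ,σ) is μ + z_p·σ, with z_{0.14} = -1.08 and z_{0.83} = 0.9542.
Eliminate σ: μ = (z₂·x₁ − z₁·x₂)/(z₂ − z₁) = (0.9542·-1.3 − (-1.08)·50)/2.034 = 25.941.
Then σ = (x₂ − x₁)/(z₂ − z₁) = (50 − -1.3)/2.034 = 25.215.
Precision τ = 1/σ² = 1/25.22² = 0.00157.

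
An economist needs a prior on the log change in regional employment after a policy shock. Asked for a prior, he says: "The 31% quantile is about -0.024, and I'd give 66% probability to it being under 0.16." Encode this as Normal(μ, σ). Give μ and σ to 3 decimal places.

μ = 0.076, σ = 0.203

The p-quantile of Normal(μ,σ) is μ + z_p·σ, with z_{0.31} = -0.4959 and z_{0.66} = 0.4125.
Eliminate σ: μ = (z₂·x₁ − z₁·x₂)/(z₂ − z₁) = (0.4125·-0.024 − (-0.4959)·0.16)/0.9083 = 0.076.
Then σ = (x₂ − x₁)/(z₂ − z₁) = (0.16 − -0.024)/0.9083 = 0.203.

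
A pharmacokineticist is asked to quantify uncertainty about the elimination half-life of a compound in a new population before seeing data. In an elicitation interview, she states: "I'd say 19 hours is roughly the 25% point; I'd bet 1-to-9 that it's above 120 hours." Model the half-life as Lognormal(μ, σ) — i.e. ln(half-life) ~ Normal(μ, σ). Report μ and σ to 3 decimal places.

μ ≈ 3.580, σ ≈ 0.942

If T ~ Lognormal(μ,σ) then ln T ~ Normal(μ,σ), so the p-quantile of ln T is μ + z_p·σ.
ln(19) = 2.944 and ln(120) = 4.787; z_{0.25} = -0.6745, z_{0.9} = 1.282.
σ = (4.787 − 2.944)/(1.282 − (-0.6745)) = 0.942.
μ = 2.944 − (-0.6745)·0.942 = 3.580.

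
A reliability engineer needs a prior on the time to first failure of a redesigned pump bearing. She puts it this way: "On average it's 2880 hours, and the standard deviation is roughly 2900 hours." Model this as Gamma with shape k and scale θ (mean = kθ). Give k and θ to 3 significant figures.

For Gamma(k, scale θ): mean = kθ, variance = kθ², so CV = 1/√k.
CV = SD/mean = 2900/2880 = 1.007, hence k = 1/CV² = 0.986.
Then θ = mean/k = 2880/0.986 = 2920.

k ≈ 0.986, θ ≈ 2920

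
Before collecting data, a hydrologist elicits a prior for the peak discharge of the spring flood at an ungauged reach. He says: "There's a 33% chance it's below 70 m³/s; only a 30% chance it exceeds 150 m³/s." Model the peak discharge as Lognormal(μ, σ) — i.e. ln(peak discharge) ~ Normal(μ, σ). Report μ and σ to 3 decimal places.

If T ~ Lognormal(μ,σ) then ln T ~ Normal(μ,σ), so the p-quantile of ln T is μ + z_p·σ.
ln(70) = 4.248 and ln(150) = 5.011; z_{0.33} = -0.4399, z_{0.7} = 0.5244.
σ = (5.011 − 4.248)/(0.5244 − (-0.4399)) = 0.790.
μ = 4.248 − (-0.4399)·0.790 = 4.596.

μ ≈ 4.596, σ ≈ 0.790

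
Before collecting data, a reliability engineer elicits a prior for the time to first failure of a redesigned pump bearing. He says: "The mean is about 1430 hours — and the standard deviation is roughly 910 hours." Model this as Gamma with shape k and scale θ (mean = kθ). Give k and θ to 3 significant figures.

k ≈ 2.47, θ ≈ 579

For Gamma(k, scale θ): mean = kθ, variance = kθ², so CV = 1/√k.
CV = SD/mean = 910/1430 = 0.6364, hence k = 1/CV² = 2.47.
Then θ = mean/k = 1430/2.47 = 579.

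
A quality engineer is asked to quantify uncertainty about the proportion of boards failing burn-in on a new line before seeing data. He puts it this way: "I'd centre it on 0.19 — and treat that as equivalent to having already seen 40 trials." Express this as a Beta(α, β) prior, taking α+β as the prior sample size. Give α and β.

α = 7.6, β = 32.4

Under the effective-sample-size interpretation, Beta(α, β) has prior mean α/(α+β) and prior sample size α+β.
So α+β = 40 and α/(α+β) = 0.19, giving α = 0.19·40 = 7.6 and β = 40 − 7.6 = 32.4.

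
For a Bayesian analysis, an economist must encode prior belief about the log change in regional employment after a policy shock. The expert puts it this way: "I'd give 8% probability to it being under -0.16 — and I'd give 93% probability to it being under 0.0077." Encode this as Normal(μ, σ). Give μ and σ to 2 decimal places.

μ = -0.08, σ = 0.06

For Normal(μ,σ), the p-quantile is μ + z_p·σ. Here z_{0.08} = -1.405, z_{0.93} = 1.476.
So -0.16 = μ − 1.405σ and 0.0077 = μ + 1.476σ.
Subtracting: σ = (0.0077 − -0.16)/(1.476 − (-1.405)) = 0.06.
Then μ = -0.16 − (-1.405)·0.06 = -0.08.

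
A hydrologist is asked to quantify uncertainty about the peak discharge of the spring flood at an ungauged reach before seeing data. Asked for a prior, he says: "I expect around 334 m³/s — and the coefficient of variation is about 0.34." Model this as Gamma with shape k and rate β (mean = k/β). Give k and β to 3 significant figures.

k ≈ 8.65, β ≈ 0.0259

For Gamma(k, rate β): mean = k/β, variance = k/β², so CV = 1/√k.
CV = 0.34, hence k = 1/CV² = 8.65.
Then β = k/mean = 8.65/334 = 0.0259.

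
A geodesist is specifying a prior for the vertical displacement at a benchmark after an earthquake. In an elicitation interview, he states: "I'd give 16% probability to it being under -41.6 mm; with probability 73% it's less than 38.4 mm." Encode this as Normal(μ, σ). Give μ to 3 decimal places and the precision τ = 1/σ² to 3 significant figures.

For Normal(μ,σ), the p-quantile is μ + z_p·σ. Here z_{0.16} = -0.9945, z_{0.73} = 0.6128.
So -41.6 = μ − 0.9945σ and 38.4 = μ + 0.6128σ.
Subtracting: σ = (38.4 − -41.6)/(0.6128 − (-0.9945)) = 49.774.
Then μ = -41.6 − (-0.9945)·49.774 = 7.898.
Precision τ = 1/σ² = 1/49.77² = 0.000404.

μ = 7.898, τ = 0.000404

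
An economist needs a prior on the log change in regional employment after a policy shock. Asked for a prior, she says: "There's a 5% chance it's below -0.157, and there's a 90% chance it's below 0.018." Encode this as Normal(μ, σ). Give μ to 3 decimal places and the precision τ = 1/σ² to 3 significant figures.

The p-quantile of Normal(μ,σ) is μ + z_p·σ, with z_{0.05} = -1.645 and z_{0.9} = 1.282.
Eliminate σ: μ = (z₂·x₁ − z₁·x₂)/(z₂ − z₁) = (1.282·-0.157 − (-1.645)·0.018)/2.926 = -0.059.
Then σ = (x₂ − x₁)/(z₂ − z₁) = (0.018 − -0.157)/2.926 = 0.060.
Precision τ = 1/σ² = 1/0.0598² = 280.

μ = -0.059, τ = 280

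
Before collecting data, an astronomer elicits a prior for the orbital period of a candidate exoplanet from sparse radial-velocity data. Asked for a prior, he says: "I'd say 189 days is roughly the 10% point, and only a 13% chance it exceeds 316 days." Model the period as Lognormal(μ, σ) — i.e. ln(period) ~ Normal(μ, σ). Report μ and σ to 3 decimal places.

μ ≈ 5.515, σ ≈ 0.213

If T ~ Lognormal(μ,σ) then ln T ~ Normal(μ,σ), so the p-quantile of ln T is μ + z_p·σ.
ln(189) = 5.242 and ln(316) = 5.756; z_{0.1} = -1.282, z_{0.87} = 1.126.
σ = (5.756 − 5.242)/(1.126 − (-1.282)) = 0.213.
μ = 5.242 − (-1.282)·0.213 = 5.515.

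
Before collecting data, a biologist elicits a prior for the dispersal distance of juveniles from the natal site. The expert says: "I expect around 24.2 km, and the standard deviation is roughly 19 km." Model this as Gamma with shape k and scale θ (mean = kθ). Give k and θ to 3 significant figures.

k ≈ 1.62, θ ≈ 14.9

For Gamma(k, scale θ): mean = kθ, variance = kθ², so CV = 1/√k.
CV = SD/mean = 19/24.2 = 0.7851, hence k = 1/CV² = 1.62.
Then θ = mean/k = 24.2/1.62 = 14.9.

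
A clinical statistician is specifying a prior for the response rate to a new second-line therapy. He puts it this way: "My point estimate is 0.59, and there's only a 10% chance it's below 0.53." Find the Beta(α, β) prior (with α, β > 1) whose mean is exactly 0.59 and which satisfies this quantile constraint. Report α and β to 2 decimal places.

With mean 0.59 fixed, write α = 0.59s, β = 0.41s where s = α+β.
Need P(θ < 0.53) = 0.1 under Beta(0.59s, 0.41s). Normal approximation: (q−m)/√(m(1−m)/s) ≈ z_{0.1} = -1.28, so s ≈ 0.59·0.41·(-1.28)²/(0.53−0.59)² = 110.4.
At s = 110.4: P(θ<0.53) ≈ 0.101. Adjusting to match 0.1 gives s ≈ 111.30.
So α = 0.59·111.30 ≈ 65.66, β = 0.41·111.30 ≈ 45.63.

α ≈ 65.66, β ≈ 45.63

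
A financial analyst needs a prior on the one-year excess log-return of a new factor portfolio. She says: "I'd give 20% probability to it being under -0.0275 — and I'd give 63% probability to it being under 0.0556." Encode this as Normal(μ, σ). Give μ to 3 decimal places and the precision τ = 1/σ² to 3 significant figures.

For Normal(μ,σ), the p-quantile is μ + z_p·σ. Here z_{0.2} = -0.8416, z_{0.63} = 0.3319.
So -0.0275 = μ − 0.8416σ and 0.0556 = μ + 0.3319σ.
Subtracting: σ = (0.0556 − -0.0275)/(0.3319 − (-0.8416)) = 0.071.
Then μ = -0.0275 − (-0.8416)·0.071 = 0.032.
Precision τ = 1/σ² = 1/0.07082² = 199.

μ = 0.032, τ = 199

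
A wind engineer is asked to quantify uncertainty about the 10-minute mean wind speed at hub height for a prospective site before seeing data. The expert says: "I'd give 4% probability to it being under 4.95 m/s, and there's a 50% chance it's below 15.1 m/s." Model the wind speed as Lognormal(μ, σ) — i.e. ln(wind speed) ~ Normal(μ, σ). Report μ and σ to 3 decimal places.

If T ~ Lognormal(μ,σ) then ln T ~ Normal(μ,σ), so the p-quantile of ln T is μ + z_p·σ.
ln(4.95) = 1.599 and ln(15.1) = 2.715; z_{0.04} = -1.751, z_{0.5} = 0.
σ = (2.715 − 1.599)/(0 − (-1.751)) = 0.637.
μ = 1.599 − (-1.751)·0.637 = 2.715.

μ ≈ 2.715, σ ≈ 0.637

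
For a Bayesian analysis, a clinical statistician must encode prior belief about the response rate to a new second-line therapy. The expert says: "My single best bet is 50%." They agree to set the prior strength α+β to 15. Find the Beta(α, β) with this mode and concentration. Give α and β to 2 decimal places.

α = 7.50, β = 7.50

For α,β > 1 the Beta mode is (α−1)/(α+β−2). With α+β = 15, the mode is (α−1)/13.
Set (α−1)/13 = 0.5 → α = 1 + 0.5·13 = 7.50.
β = 15 − α = 7.50.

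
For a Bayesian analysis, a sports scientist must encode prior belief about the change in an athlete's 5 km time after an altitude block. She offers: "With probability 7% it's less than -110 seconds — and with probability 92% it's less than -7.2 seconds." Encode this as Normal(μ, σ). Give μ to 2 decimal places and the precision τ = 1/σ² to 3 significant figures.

μ = -57.34, τ = 0.000785

The p-quantile of Normal(μ,σ) is μ + z_p·σ, with z_{0.07} = -1.476 and z_{0.92} = 1.405.
Eliminate σ: μ = (z₂·x₁ − z₁·x₂)/(z₂ − z₁) = (1.405·-110 − (-1.476)·-7.2)/2.881 = -57.34.
Then σ = (x₂ − x₁)/(z₂ − z₁) = (-7.2 − -110)/2.881 = 35.68.
Precision τ = 1/σ² = 1/35.68² = 0.000785.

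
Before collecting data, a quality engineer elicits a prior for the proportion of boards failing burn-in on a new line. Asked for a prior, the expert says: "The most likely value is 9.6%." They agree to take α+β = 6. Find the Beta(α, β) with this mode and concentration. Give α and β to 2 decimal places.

α = 1.38, β = 4.62

For α,β > 1 the Beta mode is (α−1)/(α+β−2). With α+β = 6, the mode is (α−1)/4.
Set (α−1)/4 = 0.096 → α = 1 + 0.096·4 = 1.38.
β = 6 − α = 4.62.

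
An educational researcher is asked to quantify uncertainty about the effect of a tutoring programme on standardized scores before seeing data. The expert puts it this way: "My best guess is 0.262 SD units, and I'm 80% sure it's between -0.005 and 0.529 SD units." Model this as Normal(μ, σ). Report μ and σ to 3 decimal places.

A symmetric 80% interval runs μ ± z·σ with z = 1.282.
Half-width = 0.267, so σ = 0.267/1.282 = 0.208.
μ is the stated best guess, 0.262.

μ = 0.262, σ = 0.208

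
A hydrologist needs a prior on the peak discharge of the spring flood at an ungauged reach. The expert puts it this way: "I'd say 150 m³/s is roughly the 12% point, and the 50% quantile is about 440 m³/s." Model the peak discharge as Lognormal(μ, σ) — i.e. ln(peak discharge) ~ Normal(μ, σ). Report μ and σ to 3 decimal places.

μ ≈ 6.087, σ ≈ 0.916

If T ~ Lognormal(μ,σ) then ln T ~ Normal(μ,σ), so the p-quantile of ln T is μ + z_p·σ.
ln(150) = 5.011 and ln(440) = 6.087; z_{0.12} = -1.175, z_{0.5} = 0.
σ = (6.087 − 5.011)/(0 − (-1.175)) = 0.916.
μ = 5.011 − (-1.175)·0.916 = 6.087.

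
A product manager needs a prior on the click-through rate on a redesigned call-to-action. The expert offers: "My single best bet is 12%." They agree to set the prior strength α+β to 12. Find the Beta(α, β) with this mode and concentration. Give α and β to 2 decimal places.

For α,β > 1 the Beta mode is (α−1)/(α+β−2). With α+β = 12, the mode is (α−1)/10.
Set (α−1)/10 = 0.12 → α = 1 + 0.12·10 = 2.20.
β = 12 − α = 9.80.

α = 2.20, β = 9.80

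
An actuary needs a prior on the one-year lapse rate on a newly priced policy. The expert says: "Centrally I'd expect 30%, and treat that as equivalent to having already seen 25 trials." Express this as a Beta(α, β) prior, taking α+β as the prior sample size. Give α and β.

α = 7.5, β = 17.5

Under the effective-sample-size interpretation, Beta(α, β) has prior mean α/(α+β) and prior sample size α+β.
So α+β = 25 and α/(α+β) = 0.3, giving α = 0.3·25 = 7.5 and β = 25 − 7.5 = 17.5.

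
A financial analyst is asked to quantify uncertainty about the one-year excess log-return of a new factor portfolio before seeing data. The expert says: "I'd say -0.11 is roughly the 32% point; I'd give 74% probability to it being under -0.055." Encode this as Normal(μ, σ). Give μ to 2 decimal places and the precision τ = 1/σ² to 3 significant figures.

μ = -0.09, τ = 408

The p-quantile of Normal(μ,σ) is μ + z_p·σ, with z_{0.32} = -0.4677 and z_{0.74} = 0.6433.
Eliminate σ: μ = (z₂·x₁ − z₁·x₂)/(z₂ − z₁) = (0.6433·-0.11 − (-0.4677)·-0.055)/1.111 = -0.09.
Then σ = (x₂ − x₁)/(z₂ − z₁) = (-0.055 − -0.11)/1.111 = 0.05.
Precision τ = 1/σ² = 1/0.0495² = 408.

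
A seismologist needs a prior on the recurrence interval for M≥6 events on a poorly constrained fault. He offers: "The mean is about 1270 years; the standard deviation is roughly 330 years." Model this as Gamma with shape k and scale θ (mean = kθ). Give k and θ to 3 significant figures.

For Gamma(k, scale θ): mean = kθ, variance = kθ², so CV = 1/√k.
CV = SD/mean = 330/1270 = 0.2598, hence k = 1/CV² = 14.8.
Then θ = mean/k = 1270/14.8 = 85.7.

k ≈ 14.8, θ ≈ 85.7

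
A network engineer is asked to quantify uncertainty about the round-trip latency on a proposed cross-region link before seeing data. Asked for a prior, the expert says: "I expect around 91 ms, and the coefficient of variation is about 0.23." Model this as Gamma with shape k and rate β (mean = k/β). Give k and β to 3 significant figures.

For Gamma(k, rate β): mean = k/β, variance = k/β², so CV = 1/√k.
CV = 0.23, hence k = 1/CV² = 18.9.
Then β = k/mean = 18.9/91 = 0.208.

k ≈ 18.9, β ≈ 0.208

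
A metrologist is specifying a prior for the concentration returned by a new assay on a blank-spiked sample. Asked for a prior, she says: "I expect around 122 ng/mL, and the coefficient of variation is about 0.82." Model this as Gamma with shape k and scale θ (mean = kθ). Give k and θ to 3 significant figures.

k ≈ 1.49, θ ≈ 82

For Gamma(k, scale θ): mean = kθ, variance = kθ², so CV = 1/√k.
CV = 0.82, hence k = 1/CV² = 1.49.
Then θ = mean/k = 122/1.49 = 82.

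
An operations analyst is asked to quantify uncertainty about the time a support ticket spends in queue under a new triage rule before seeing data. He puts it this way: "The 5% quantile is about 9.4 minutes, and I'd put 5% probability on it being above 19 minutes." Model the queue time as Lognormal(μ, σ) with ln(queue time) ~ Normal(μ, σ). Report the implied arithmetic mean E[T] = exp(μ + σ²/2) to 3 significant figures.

If T ~ Lognormal(μ,σ) then ln T ~ Normal(μ,σ), so the p-quantile of ln T is μ + z_p·σ.
ln(9.4) = 2.241 and ln(19) = 2.944; z_{0.05} = -1.645, z_{0.95} = 1.645.
σ = (2.944 − 2.241)/(1.645 − (-1.645)) = 0.214.
μ = 2.241 − (-1.645)·0.214 = 2.593.
E[T] = exp(μ + σ²/2) = exp(2.593 + 0.0229) = 13.7 minutes.

E[T] ≈ 13.7 minutes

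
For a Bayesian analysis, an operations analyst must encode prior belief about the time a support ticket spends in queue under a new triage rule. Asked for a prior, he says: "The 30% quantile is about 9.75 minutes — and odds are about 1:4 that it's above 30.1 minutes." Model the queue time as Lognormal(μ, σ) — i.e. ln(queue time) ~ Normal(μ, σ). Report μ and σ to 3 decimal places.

If T ~ Lognormal(μ,σ) then ln T ~ Normal(μ,σ), so the p-quantile of ln T is μ + z_p·σ.
ln(9.75) = 2.277 and ln(30.1) = 3.405; z_{0.3} = -0.5244, z_{0.8} = 0.8416.
σ = (3.405 − 2.277)/(0.8416 − (-0.5244)) = 0.825.
μ = 2.277 − (-0.5244)·0.825 = 2.710.

μ ≈ 2.710, σ ≈ 0.825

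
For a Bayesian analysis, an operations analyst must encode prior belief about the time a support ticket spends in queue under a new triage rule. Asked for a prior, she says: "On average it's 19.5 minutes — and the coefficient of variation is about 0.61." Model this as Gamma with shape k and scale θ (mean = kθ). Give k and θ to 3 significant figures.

For Gamma(k, scale θ): mean = kθ, variance = kθ², so CV = 1/√k.
CV = 0.61, hence k = 1/CV² = 2.69.
Then θ = mean/k = 19.5/2.69 = 7.26.

k ≈ 2.69, θ ≈ 7.26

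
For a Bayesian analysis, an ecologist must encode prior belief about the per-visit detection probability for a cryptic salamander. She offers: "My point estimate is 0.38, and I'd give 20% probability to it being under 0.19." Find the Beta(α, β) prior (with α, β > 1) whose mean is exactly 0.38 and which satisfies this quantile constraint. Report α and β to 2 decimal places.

With mean 0.38 fixed, write α = 0.38s, β = 0.62s where s = α+β.
Need P(θ < 0.19) = 0.2 under Beta(0.38s, 0.62s). Normal approximation: (q−m)/√(m(1−m)/s) ≈ z_{0.2} = -0.842, so s ≈ 0.38·0.62·(-0.842)²/(0.19−0.38)² = 4.6.
At s = 4.6: P(θ<0.19) ≈ 0.205. Adjusting to match 0.2 gives s ≈ 4.78.
So α = 0.38·4.78 ≈ 1.82, β = 0.62·4.78 ≈ 2.97.

α ≈ 1.82, β ≈ 2.97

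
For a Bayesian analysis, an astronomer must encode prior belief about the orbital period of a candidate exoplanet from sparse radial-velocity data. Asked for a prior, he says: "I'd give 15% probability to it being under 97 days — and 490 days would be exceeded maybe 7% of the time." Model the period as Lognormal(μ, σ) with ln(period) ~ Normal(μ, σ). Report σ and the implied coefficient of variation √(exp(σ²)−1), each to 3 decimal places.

σ ≈ 0.645, CV ≈ 0.718

If T ~ Lognormal(μ,σ) then ln T ~ Normal(μ,σ), so the p-quantile of ln T is μ + z_p·σ.
ln(97) = 4.575 and ln(490) = 6.194; z_{0.15} = -1.036, z_{0.93} = 1.476.
σ = (6.194 − 4.575)/(1.476 − (-1.036)) = 0.645.
μ = 4.575 − (-1.036)·0.645 = 5.243.
CV = √(exp(σ²)−1) = √(exp(0.4157)−1) = 0.718.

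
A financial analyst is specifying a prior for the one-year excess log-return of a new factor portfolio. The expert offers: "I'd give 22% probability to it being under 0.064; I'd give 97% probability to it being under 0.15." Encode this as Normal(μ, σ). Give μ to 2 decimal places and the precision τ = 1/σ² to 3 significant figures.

The p-quantile of Normal(μ,σ) is μ + z_p·σ, with z_{0.22} = -0.7722 and z_{0.97} = 1.881.
Eliminate σ: μ = (z₂·x₁ − z₁·x₂)/(z₂ − z₁) = (1.881·0.064 − (-0.7722)·0.15)/2.653 = 0.09.
Then σ = (x₂ − x₁)/(z₂ − z₁) = (0.15 − 0.064)/2.653 = 0.03.
Precision τ = 1/σ² = 1/0.03242² = 952.

μ = 0.09, τ = 952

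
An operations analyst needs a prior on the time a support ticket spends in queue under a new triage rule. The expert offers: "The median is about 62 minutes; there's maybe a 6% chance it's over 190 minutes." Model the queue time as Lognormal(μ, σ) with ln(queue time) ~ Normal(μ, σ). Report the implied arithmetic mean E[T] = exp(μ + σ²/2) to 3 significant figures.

If T ~ Lognormal(μ,σ) then ln T ~ Normal(μ,σ), so the p-quantile of ln T is μ + z_p·σ.
ln(62) = 4.127 and ln(190) = 5.247; z_{0.5} = 0, z_{0.94} = 1.555.
σ = (5.247 − 4.127)/(1.555 − (0)) = 0.720.
μ = 4.127 − (0)·0.720 = 4.127.
E[T] = exp(μ + σ²/2) = exp(4.127 + 0.2594) = 80.4 minutes.

E[T] ≈ 80.4 minutes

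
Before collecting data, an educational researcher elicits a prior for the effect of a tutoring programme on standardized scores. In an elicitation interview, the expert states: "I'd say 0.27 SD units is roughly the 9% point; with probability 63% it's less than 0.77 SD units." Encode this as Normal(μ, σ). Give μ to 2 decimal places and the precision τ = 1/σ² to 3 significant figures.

For Normal(μ,σ), the p-quantile is μ + z_p·σ. Here z_{0.09} = -1.341, z_{0.63} = 0.3319.
So 0.27 = μ − 1.341σ and 0.77 = μ + 0.3319σ.
Subtracting: σ = (0.77 − 0.27)/(0.3319 − (-1.341)) = 0.30.
Then μ = 0.27 − (-1.341)·0.30 = 0.67.
Precision τ = 1/σ² = 1/0.2989² = 11.2.

μ = 0.67, τ = 11.2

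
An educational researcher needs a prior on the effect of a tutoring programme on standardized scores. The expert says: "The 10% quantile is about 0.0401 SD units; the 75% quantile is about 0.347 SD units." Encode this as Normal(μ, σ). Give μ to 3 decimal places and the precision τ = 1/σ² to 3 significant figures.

For Normal(μ,σ), the p-quantile is μ + z_p·σ. Here z_{0.1} = -1.282, z_{0.75} = 0.6745.
So 0.0401 = μ − 1.282σ and 0.347 = μ + 0.6745σ.
Subtracting: σ = (0.347 − 0.0401)/(0.6745 − (-1.282)) = 0.157.
Then μ = 0.0401 − (-1.282)·0.157 = 0.241.
Precision τ = 1/σ² = 1/0.1569² = 40.6.

μ = 0.241, τ = 40.6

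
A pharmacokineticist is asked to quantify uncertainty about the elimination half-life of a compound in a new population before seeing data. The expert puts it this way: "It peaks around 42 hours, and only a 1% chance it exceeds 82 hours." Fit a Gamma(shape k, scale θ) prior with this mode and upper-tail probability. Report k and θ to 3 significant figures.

Gamma(k,θ) with k>1 has mode (k−1)θ, so θ = 42/(k−1).
Need P(X < 82) = 0.99 with θ tied to k this way. Start at k = 2, θ = 42: P(X<82) ≈ 0.581.
Too low — raise k to concentrate. Iterating converges to k ≈ 12.
Then θ = 42/(12−1) ≈ 3.81.

k ≈ 12, θ ≈ 3.81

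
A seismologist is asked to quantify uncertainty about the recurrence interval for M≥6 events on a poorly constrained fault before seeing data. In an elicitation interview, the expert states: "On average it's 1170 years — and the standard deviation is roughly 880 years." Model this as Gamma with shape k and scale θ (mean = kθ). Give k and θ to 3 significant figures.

k ≈ 1.77, θ ≈ 662

For Gamma(k, scale θ): mean = kθ, variance = kθ², so CV = 1/√k.
CV = SD/mean = 880/1170 = 0.7521, hence k = 1/CV² = 1.77.
Then θ = mean/k = 1170/1.77 = 662.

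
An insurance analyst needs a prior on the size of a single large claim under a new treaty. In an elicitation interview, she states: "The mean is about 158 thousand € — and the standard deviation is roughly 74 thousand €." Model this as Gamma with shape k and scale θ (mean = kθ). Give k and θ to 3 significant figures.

For Gamma(k, scale θ): mean = kθ, variance = kθ², so CV = 1/√k.
CV = SD/mean = 74/158 = 0.4684, hence k = 1/CV² = 4.56.
Then θ = mean/k = 158/4.56 = 34.7.

k ≈ 4.56, θ ≈ 34.7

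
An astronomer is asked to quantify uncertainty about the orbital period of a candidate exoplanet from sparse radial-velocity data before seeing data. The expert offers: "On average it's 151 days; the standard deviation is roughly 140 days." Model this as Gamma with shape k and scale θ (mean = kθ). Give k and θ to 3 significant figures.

k ≈ 1.16, θ ≈ 130

For Gamma(k, scale θ): mean = kθ, variance = kθ², so CV = 1/√k.
CV = SD/mean = 140/151 = 0.9272, hence k = 1/CV² = 1.16.
Then θ = mean/k = 151/1.16 = 130.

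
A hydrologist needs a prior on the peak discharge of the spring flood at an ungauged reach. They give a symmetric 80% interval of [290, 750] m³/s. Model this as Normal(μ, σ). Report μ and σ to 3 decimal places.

μ = 520.000, σ = 179.470

A symmetric 80% interval runs μ ± z·σ with z = 1.282.
Half-width = 230, so σ = 230/1.282 = 179.470.
μ is the interval midpoint, 520.000.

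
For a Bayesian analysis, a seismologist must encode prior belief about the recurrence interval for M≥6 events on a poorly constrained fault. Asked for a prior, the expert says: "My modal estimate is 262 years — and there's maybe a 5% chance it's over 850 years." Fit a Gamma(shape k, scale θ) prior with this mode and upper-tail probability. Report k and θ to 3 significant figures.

Gamma(k,θ) with k>1 has mode (k−1)θ, so θ = 262/(k−1).
Need P(X < 850) = 0.95 with θ tied to k this way. Start at k = 2, θ = 262: P(X<850) ≈ 0.834.
Too low — raise k to concentrate. Iterating converges to k ≈ 2.89.
Then θ = 262/(2.89−1) ≈ 139.

k ≈ 2.89, θ ≈ 139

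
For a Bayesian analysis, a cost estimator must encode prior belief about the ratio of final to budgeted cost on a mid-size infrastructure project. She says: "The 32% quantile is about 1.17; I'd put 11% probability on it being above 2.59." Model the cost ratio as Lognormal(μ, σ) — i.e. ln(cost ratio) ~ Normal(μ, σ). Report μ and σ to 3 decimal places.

μ ≈ 0.376, σ ≈ 0.469

If T ~ Lognormal(μ,σ) then ln T ~ Normal(μ,σ), so the p-quantile of ln T is μ + z_p·σ.
ln(1.17) = 0.157 and ln(2.59) = 0.9517; z_{0.32} = -0.4677, z_{0.89} = 1.227.
σ = (0.9517 − 0.157)/(1.227 − (-0.4677)) = 0.469.
μ = 0.157 − (-0.4677)·0.469 = 0.376.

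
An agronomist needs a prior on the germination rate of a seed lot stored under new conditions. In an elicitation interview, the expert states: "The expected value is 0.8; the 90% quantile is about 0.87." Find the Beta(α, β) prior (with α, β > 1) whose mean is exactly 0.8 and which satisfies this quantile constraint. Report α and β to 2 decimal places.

α ≈ 38.95, β ≈ 9.74

With mean 0.8 fixed, write α = 0.8s, β = 0.2s where s = α+β.
Need P(θ < 0.87) = 0.9 under Beta(0.8s, 0.2s). Normal approximation: (q−m)/√(m(1−m)/s) ≈ z_{0.9} = 1.28, so s ≈ 0.8·0.2·(1.28)²/(0.87−0.8)² = 53.6.
At s = 53.6: P(θ<0.87) ≈ 0.912. Adjusting to match 0.9 gives s ≈ 48.68.
So α = 0.8·48.68 ≈ 38.95, β = 0.2·48.68 ≈ 9.74.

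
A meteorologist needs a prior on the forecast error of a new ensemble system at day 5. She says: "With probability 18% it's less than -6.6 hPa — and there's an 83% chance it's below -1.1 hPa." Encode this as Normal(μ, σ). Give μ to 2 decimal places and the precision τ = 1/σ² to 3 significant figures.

The p-quantile of Normal(μ,σ) is μ + z_p·σ, with z_{0.18} = -0.9154 and z_{0.83} = 0.9542.
Eliminate σ: μ = (z₂·x₁ − z₁·x₂)/(z₂ − z₁) = (0.9542·-6.6 − (-0.9154)·-1.1)/1.87 = -3.91.
Then σ = (x₂ − x₁)/(z₂ − z₁) = (-1.1 − -6.6)/1.87 = 2.94.
Precision τ = 1/σ² = 1/2.942² = 0.116.

μ = -3.91, τ = 0.116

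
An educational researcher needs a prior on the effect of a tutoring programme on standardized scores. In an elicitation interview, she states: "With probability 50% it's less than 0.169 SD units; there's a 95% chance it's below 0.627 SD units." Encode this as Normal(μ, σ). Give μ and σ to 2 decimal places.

The p-quantile of Normal(μ,σ) is μ + z_p·σ, with z_{0.5} = 0 and z_{0.95} = 1.645.
Eliminate σ: μ = (z₂·x₁ − z₁·x₂)/(z₂ − z₁) = (1.645·0.169 − (0)·0.627)/1.645 = 0.17.
Then σ = (x₂ − x₁)/(z₂ − z₁) = (0.627 − 0.169)/1.645 = 0.28.

μ = 0.17, σ = 0.28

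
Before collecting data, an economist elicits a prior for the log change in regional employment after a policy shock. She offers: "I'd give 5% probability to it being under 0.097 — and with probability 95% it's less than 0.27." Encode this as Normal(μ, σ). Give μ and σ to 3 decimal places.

μ = 0.184, σ = 0.053

For Normal(μ,σ), the p-quantile is μ + z_p·σ. Here z_{0.05} = -1.645, z_{0.95} = 1.645.
So 0.097 = μ − 1.645σ and 0.27 = μ + 1.645σ.
Subtracting: σ = (0.27 − 0.097)/(1.645 − (-1.645)) = 0.053.
Then μ = 0.097 − (-1.645)·0.053 = 0.184.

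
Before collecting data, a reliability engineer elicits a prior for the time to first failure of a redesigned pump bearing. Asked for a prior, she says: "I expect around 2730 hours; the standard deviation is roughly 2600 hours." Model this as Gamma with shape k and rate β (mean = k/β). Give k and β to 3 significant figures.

For Gamma(k, rate β): mean = k/β, variance = k/β², so CV = 1/√k.
CV = SD/mean = 2600/2730 = 0.9524, hence k = 1/CV² = 1.1.
Then β = k/mean = 1.1/2730 = 0.000404.

k ≈ 1.1, β ≈ 0.000404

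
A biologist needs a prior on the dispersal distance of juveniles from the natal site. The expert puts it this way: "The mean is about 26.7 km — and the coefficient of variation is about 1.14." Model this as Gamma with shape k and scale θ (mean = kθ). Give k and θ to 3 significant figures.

For Gamma(k, scale θ): mean = kθ, variance = kθ², so CV = 1/√k.
CV = 1.14, hence k = 1/CV² = 0.769.
Then θ = mean/k = 26.7/0.769 = 34.7.

k ≈ 0.769, θ ≈ 34.7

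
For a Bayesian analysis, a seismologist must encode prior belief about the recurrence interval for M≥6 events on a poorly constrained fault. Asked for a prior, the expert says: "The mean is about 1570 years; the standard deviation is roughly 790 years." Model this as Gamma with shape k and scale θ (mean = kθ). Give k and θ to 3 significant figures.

For Gamma(k, scale θ): mean = kθ, variance = kθ², so CV = 1/√k.
CV = SD/mean = 790/1570 = 0.5032, hence k = 1/CV² = 3.95.
Then θ = mean/k = 1570/3.95 = 398.

k ≈ 3.95, θ ≈ 398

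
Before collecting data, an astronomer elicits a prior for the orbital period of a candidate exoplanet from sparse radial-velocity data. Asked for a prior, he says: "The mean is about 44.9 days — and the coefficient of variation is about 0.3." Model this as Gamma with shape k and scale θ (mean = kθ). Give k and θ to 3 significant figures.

For Gamma(k, scale θ): mean = kθ, variance = kθ², so CV = 1/√k.
CV = 0.3, hence k = 1/CV² = 11.1.
Then θ = mean/k = 44.9/11.1 = 4.04.

k ≈ 11.1, θ ≈ 4.04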